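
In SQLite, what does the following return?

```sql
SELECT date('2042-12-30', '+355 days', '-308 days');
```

Applying '+355 days' to 2042-12-30: counting 355 days forward gives 2043-12-20.
Applying '-308 days' to 2043-12-20: counting 308 days back gives 2043-02-15.

2043-02-15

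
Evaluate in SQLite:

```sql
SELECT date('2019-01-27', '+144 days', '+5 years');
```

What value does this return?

Applying '+144 days' to 2019-01-27: counting 144 days forward gives 2019-06-20.
Adding +5 years to 2019-06-20 gives 2024-06-20.

2024-06-20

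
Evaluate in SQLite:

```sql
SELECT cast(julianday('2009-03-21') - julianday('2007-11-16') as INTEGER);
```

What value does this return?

491

14 days remain in November 2007 after the 16th (30 − 16).
Full months from December 2007 through February 2009 contribute their day counts.
Then 21 days into March 2009.
Total: 14 + 31 + 31 + 29 + 31 + 30 + 31 + 30 + 31 + 31 + 30 + 31 + 30 + 31 + 31 + 28 + 21 = 491.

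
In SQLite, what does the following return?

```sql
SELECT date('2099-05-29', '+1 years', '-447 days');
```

Adding +1 year to 2099-05-29 gives 2100-05-29.
Applying '-447 days' to 2100-05-29: counting 447 days back gives 2099-03-08.

2099-03-08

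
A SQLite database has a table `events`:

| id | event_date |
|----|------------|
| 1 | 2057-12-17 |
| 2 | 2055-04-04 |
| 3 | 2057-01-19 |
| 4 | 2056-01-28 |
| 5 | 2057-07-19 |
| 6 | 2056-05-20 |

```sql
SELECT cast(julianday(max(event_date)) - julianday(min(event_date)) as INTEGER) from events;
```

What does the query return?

MIN = 2055-04-04, MAX = 2057-12-17.
26 days remain in April 2055 after the 4th (30 − 4).
Full months from May 2055 through November 2057 contribute their day counts.
Then 17 days into December 2057.
Total: 26 + 31 + 30 + 31 + 31 + 30 + 31 + 30 + 31 + 31 + 29 + 31 + 30 + 31 + 30 + 31 + 31 + 30 + 31 + 30 + 31 + 31 + 28 + 31 + 30 + 31 + 30 + 31 + 31 + 30 + 31 + 30 + 17 = 988.

988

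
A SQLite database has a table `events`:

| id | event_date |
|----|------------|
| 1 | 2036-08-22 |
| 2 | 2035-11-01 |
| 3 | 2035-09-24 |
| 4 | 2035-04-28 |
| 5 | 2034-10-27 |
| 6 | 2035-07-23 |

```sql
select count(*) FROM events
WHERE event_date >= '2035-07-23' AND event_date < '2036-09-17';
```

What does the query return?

Rows in [2035-07-23, 2036-09-17): 2036-08-22, 2035-11-01, 2035-09-24, 2035-07-23 → 4 rows.

4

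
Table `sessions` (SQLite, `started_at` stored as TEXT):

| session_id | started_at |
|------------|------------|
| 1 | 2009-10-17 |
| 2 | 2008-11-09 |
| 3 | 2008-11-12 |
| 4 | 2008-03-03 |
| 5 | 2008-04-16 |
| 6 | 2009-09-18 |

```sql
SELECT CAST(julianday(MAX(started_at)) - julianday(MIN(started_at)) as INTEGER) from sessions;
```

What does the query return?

MIN = 2008-03-03, MAX = 2009-10-17.
28 days remain in March 2008 after the 3rd (31 − 3).
Full months from April 2008 through September 2009 contribute their day counts.
Then 17 days into October 2009.
Total: 28 + 30 + 31 + 30 + 31 + 31 + 30 + 31 + 30 + 31 + 31 + 28 + 31 + 30 + 31 + 30 + 31 + 31 + 30 + 17 = 593.

593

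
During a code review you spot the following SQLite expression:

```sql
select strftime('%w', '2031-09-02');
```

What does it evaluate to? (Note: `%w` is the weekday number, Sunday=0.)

2031-09-02 is a Tuesday; with Sunday=0 that is 2.

2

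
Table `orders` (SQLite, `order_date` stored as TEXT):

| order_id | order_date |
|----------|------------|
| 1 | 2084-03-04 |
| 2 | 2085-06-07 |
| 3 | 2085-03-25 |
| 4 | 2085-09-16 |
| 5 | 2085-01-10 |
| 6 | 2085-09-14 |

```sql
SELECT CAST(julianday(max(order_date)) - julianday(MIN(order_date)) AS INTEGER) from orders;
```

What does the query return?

561

MIN = 2084-03-04, MAX = 2085-09-16.
27 days remain in March 2084 after the 4th (31 − 4).
Full months from April 2084 through August 2085 contribute their day counts.
Then 16 days into September 2085.
Total: 27 + 30 + 31 + 30 + 31 + 31 + 30 + 31 + 30 + 31 + 31 + 28 + 31 + 30 + 31 + 30 + 31 + 31 + 16 = 561.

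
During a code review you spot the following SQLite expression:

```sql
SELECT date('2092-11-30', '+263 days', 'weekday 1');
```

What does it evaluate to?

Applying '+263 days' to 2092-11-30: counting 263 days forward gives 2093-08-20.
`weekday 1` advances to the next Monday; 2093-08-20 is a Thursday, so it moves forward to 2093-08-24.

2093-08-24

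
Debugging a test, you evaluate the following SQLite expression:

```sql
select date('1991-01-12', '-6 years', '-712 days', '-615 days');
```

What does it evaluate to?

1981-05-26

Adding -6 years to 1991-01-12 gives 1985-01-12.
Applying '-712 days' to 1985-01-12: counting 712 days back gives 1983-01-31.
Applying '-615 days' to 1983-01-31: counting 615 days back gives 1981-05-26.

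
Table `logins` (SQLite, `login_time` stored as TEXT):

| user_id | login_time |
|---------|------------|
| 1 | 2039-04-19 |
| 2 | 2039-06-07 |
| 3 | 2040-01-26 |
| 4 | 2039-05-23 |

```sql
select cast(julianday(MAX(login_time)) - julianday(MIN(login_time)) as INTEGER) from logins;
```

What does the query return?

282

MIN = 2039-04-19, MAX = 2040-01-26.
11 days remain in April 2039 after the 19th (30 − 19).
Full months from May 2039 through December 2039 contribute their day counts.
Then 26 days into January 2040.
Total: 11 + 31 + 30 + 31 + 31 + 30 + 31 + 30 + 31 + 26 = 282.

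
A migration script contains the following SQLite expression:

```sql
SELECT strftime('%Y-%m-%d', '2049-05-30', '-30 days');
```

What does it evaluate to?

2049-04-30

First apply '-30 days': 2049-05-30 → 2049-04-30.
`%Y-%m-%d` extracts the ISO date: 2049-04-30.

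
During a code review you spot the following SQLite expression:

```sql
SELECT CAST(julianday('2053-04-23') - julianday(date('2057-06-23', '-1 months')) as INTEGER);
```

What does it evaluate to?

Adding -1 month to 2057-06-23 gives 2057-05-23.
7 days remain in April 2053 after the 23rd (30 − 23).
Full months from May 2053 through April 2057 contribute their day counts.
Then 23 days into May 2057.
Total: 7 + 31 + 30 + 31 + 31 + 30 + 31 + 30 + 31 + 31 + 28 + 31 + 30 + 31 + 30 + 31 + 31 + 30 + 31 + 30 + 31 + 31 + 28 + 31 + 30 + 31 + 30 + 31 + 31 + 30 + 31 + 30 + 31 + 31 + 29 + 31 + 30 + 31 + 30 + 31 + 31 + 30 + 31 + 30 + 31 + 31 + 28 + 31 + 30 + 23 = 1491.
The subtraction is earlier − later, so the result is −1491 → -1491.

-1491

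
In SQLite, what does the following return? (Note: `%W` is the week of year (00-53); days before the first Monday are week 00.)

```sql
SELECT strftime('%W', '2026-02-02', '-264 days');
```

19

First apply '-264 days': 2026-02-02 → 2025-05-14.
2025-05-14 is a Wednesday. SQLite's %W counts Mondays since the year started; the result is 19.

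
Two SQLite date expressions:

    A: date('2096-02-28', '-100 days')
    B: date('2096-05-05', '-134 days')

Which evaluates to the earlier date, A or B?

A = 2095-11-20.
B = 2095-12-23.
A is earlier.

A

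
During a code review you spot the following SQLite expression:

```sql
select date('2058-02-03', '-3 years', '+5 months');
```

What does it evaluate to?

Adding -3 years to 2058-02-03 gives 2055-02-03.
Adding +5 months to 2055-02-03 gives 2055-07-03.

2055-07-03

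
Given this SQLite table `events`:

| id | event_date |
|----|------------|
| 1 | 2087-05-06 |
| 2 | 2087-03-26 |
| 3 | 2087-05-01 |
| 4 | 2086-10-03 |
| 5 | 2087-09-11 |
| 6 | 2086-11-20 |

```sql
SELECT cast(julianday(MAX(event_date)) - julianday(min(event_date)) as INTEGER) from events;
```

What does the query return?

MIN = 2086-10-03, MAX = 2087-09-11.
28 days remain in October 2086 after the 3rd (31 − 3).
Full months from November 2086 through August 2087 contribute their day counts.
Then 11 days into September 2087.
Total: 28 + 30 + 31 + 31 + 28 + 31 + 30 + 31 + 30 + 31 + 31 + 11 = 343.

343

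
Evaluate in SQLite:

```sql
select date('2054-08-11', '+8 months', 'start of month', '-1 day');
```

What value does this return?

2055-03-31

Adding +8 months to 2054-08-11 gives 2055-04-11.
`start of month` rewinds 2055-04-11 to 2055-04-01.
Going back 1 day from 2055-04-01 reaches 2055-03-31 (last day of March, 31 days).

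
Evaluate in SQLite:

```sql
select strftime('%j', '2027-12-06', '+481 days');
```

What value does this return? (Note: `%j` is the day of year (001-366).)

090

First apply '+481 days': 2027-12-06 → 2029-03-31.
Day-of-year for 2029-03-31: days since 2029-01-01 inclusive = 90, zero-padded to 090.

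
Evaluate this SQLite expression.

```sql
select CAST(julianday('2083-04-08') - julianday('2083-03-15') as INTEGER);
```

16 days remain in March 2083 after the 15th (31 − 15).
Then 8 days into April 2083.
Total: 16 + 8 = 24.

24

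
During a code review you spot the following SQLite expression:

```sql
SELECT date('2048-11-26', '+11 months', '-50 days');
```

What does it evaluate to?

2049-09-06

Adding +11 months to 2048-11-26 gives 2049-10-26.
Applying '-50 days' to 2049-10-26: counting 50 days back gives 2049-09-06.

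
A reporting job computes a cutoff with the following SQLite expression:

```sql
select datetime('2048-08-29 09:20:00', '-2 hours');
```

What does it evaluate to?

2048-08-29 07:20:00

-2 hours from 2048-08-29 09:20:00 is 2048-08-29 07:20:00.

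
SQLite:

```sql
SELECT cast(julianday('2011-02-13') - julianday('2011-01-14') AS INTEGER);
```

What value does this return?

17 days remain in January 2011 after the 14th (31 − 14).
Then 13 days into February 2011.
Total: 17 + 13 = 30.

30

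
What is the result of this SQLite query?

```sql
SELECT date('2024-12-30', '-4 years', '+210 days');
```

2021-07-28

Adding -4 years to 2024-12-30 gives 2020-12-30.
Applying '+210 days' to 2020-12-30: counting 210 days forward gives 2021-07-28.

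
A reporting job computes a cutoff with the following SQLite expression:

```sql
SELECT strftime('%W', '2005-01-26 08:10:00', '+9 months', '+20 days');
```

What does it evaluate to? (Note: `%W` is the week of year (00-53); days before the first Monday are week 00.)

First apply '+9 months', '+20 days': 2005-01-26 08:10:00 → 2005-11-15 08:10:00.
2005-11-15 is a Tuesday. SQLite's %W counts Mondays since the year started; the result is 46.

46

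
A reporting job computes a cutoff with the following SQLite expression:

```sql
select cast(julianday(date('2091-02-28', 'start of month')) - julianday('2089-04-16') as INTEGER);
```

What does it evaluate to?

656

`start of month` rewinds 2091-02-28 to 2091-02-01.
14 days remain in April 2089 after the 16th (30 − 16).
Full months from May 2089 through January 2091 contribute their day counts.
Then 1 day into February 2091.
Total: 14 + 31 + 30 + 31 + 31 + 30 + 31 + 30 + 31 + 31 + 28 + 31 + 30 + 31 + 30 + 31 + 31 + 30 + 31 + 30 + 31 + 31 + 1 = 656.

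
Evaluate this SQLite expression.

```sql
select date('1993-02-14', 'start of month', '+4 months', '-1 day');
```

`start of month` rewinds 1993-02-14 to 1993-02-01.
Adding +4 months to 1993-02-01 gives 1993-06-01.
Going back 1 day from 1993-06-01 reaches 1993-05-31 (last day of May, 31 days).

1993-05-31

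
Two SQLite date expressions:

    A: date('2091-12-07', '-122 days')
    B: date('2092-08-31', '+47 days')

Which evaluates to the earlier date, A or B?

A = 2091-08-07.
B = 2092-10-17.
A is earlier.

A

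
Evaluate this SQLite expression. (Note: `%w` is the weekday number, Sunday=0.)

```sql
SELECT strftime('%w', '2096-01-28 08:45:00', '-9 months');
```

First apply '-9 months': 2096-01-28 08:45:00 → 2095-04-28 08:45:00.
2095-04-28 is a Thursday; with Sunday=0 that is 4.

4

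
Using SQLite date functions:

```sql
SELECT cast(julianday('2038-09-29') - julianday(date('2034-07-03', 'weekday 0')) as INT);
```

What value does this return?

1543

`weekday 0` advances to the next Sunday; 2034-07-03 is a Monday, so it moves forward to 2034-07-09.
22 days remain in July 2034 after the 9th (31 − 9).
Full months from August 2034 through August 2038 contribute their day counts.
Then 29 days into September 2038.
Total: 22 + 31 + 30 + 31 + 30 + 31 + 31 + 28 + 31 + 30 + 31 + 30 + 31 + 31 + 30 + 31 + 30 + 31 + 31 + 29 + 31 + 30 + 31 + 30 + 31 + 31 + 30 + 31 + 30 + 31 + 31 + 28 + 31 + 30 + 31 + 30 + 31 + 31 + 30 + 31 + 30 + 31 + 31 + 28 + 31 + 30 + 31 + 30 + 31 + 31 + 29 = 1543.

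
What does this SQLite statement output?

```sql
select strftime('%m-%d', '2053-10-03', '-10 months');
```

First apply '-10 months': 2053-10-03 → 2052-12-03.
`%m-%d` extracts the month-day: 12-03.

12-03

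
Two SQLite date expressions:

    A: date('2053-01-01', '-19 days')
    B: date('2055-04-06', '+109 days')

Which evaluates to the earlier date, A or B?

A = 2052-12-13.
B = 2055-07-24.
A is earlier.

A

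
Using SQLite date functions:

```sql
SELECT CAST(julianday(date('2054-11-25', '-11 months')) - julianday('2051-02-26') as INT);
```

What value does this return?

1033

Adding -11 months to 2054-11-25 gives 2053-12-25.
2 days remain in February 2051 after the 26th (28 − 26).
Full months from March 2051 through November 2053 contribute their day counts.
Then 25 days into December 2053.
Total: 2 + 31 + 30 + 31 + 30 + 31 + 31 + 30 + 31 + 30 + 31 + 31 + 29 + 31 + 30 + 31 + 30 + 31 + 31 + 30 + 31 + 30 + 31 + 31 + 28 + 31 + 30 + 31 + 30 + 31 + 31 + 30 + 31 + 30 + 25 = 1033.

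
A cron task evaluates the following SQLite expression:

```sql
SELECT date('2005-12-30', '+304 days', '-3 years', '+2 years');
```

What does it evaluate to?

Applying '+304 days' to 2005-12-30: counting 304 days forward gives 2006-10-30.
Adding -3 years to 2006-10-30 gives 2003-10-30.
Adding +2 years to 2003-10-30 gives 2005-10-30.

2005-10-30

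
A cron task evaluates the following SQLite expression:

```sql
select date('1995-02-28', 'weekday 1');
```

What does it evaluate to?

`weekday 1` advances to the next Monday; 1995-02-28 is a Tuesday, so it moves forward to 1995-03-06.

1995-03-06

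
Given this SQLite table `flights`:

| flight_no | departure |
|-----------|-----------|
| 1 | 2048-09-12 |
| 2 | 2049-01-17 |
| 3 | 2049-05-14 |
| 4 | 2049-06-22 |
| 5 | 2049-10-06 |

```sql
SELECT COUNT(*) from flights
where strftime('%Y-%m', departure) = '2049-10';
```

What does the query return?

Rows with year-month 2049-10: 2049-10-06 → 1.

1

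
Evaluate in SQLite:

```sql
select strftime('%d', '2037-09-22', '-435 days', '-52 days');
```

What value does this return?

First apply '-435 days', '-52 days': 2037-09-22 → 2036-05-23.
`%d` extracts the 2-digit day of month: 23.

23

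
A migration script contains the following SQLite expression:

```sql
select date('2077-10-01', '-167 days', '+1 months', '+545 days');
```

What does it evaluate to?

Applying '-167 days' to 2077-10-01: counting 167 days back gives 2077-04-17.
Adding +1 month to 2077-04-17 gives 2077-05-17.
Applying '+545 days' to 2077-05-17: counting 545 days forward gives 2078-11-13.

2078-11-13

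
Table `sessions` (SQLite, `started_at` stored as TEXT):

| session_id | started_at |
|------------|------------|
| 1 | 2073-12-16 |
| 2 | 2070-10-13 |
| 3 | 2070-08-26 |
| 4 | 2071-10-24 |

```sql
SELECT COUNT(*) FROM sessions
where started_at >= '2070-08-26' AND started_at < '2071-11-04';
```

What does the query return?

3

Rows in [2070-08-26, 2071-11-04): 2070-10-13, 2070-08-26, 2071-10-24 → 3 rows.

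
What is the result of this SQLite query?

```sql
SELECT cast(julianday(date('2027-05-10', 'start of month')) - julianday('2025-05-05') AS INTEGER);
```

726

`start of month` rewinds 2027-05-10 to 2027-05-01.
26 days remain in May 2025 after the 5th (31 − 5).
Full months from June 2025 through April 2027 contribute their day counts.
Then 1 day into May 2027.
Total: 26 + 30 + 31 + 31 + 30 + 31 + 30 + 31 + 31 + 28 + 31 + 30 + 31 + 30 + 31 + 31 + 30 + 31 + 30 + 31 + 31 + 28 + 31 + 30 + 1 = 726.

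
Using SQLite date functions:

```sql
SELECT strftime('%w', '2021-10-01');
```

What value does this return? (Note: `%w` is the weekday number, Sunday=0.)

2021-10-01 is a Friday; with Sunday=0 that is 5.

5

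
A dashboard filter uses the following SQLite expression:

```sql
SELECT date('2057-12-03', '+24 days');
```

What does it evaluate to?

Advancing 24 more days within December lands on 2057-12-27.

2057-12-27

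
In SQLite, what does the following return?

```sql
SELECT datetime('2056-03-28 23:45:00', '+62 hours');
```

2056-03-31 13:45:00

+62 hours from 2056-03-28 23:45:00 is 2056-03-31 13:45:00 (crosses midnight).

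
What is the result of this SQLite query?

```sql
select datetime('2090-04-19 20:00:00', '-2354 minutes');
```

2090-04-18 04:46:00

2354 minutes = 39h 14m; -2354 minutes from 2090-04-19 20:00:00 is 2090-04-18 04:46:00 (crosses midnight).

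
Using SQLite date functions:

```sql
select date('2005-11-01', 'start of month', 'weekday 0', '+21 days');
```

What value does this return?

2005-11-27

`start of month` rewinds 2005-11-01 to 2005-11-01.
`weekday 0` advances to the next Sunday; 2005-11-01 is a Tuesday, so it moves forward to 2005-11-06.
Advancing 21 more days within November lands on 2005-11-27.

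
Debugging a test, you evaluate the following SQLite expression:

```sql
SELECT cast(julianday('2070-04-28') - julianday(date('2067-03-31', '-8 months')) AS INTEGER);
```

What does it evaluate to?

1367

Adding -8 months to 2067-03-31 gives 2066-07-31.
0 days remain in July 2066 after the 31st (31 − 31).
Full months from August 2066 through March 2070 contribute their day counts.
Then 28 days into April 2070.
Total: 0 + 31 + 30 + 31 + 30 + 31 + 31 + 28 + 31 + 30 + 31 + 30 + 31 + 31 + 30 + 31 + 30 + 31 + 31 + 29 + 31 + 30 + 31 + 30 + 31 + 31 + 30 + 31 + 30 + 31 + 31 + 28 + 31 + 30 + 31 + 30 + 31 + 31 + 30 + 31 + 30 + 31 + 31 + 28 + 31 + 28 = 1367.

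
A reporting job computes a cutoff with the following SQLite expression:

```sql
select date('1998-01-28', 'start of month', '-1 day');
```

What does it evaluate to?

1997-12-31

`start of month` rewinds 1998-01-28 to 1998-01-01.
Going back 1 day from 1998-01-01 reaches 1997-12-31 (last day of December, 31 days).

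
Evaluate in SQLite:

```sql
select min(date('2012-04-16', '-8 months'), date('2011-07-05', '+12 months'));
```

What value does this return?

2011-08-16

date('2012-04-16', '-8 months') → 2011-08-16.
date('2011-07-05', '+12 months') → 2012-07-05.
Earlier of the two is 2011-08-16.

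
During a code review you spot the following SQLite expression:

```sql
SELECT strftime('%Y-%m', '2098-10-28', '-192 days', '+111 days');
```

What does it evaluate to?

First apply '-192 days', '+111 days': 2098-10-28 → 2098-08-08.
`%Y-%m` extracts the year-month: 2098-08.

2098-08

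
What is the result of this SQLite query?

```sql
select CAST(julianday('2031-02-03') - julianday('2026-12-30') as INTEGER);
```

1 day remains in December 2026 after the 30th (31 − 30).
Full months from January 2027 through January 2031 contribute their day counts.
Then 3 days into February 2031.
Total: 1 + 31 + 28 + 31 + 30 + 31 + 30 + 31 + 31 + 30 + 31 + 30 + 31 + 31 + 29 + 31 + 30 + 31 + 30 + 31 + 31 + 30 + 31 + 30 + 31 + 31 + 28 + 31 + 30 + 31 + 30 + 31 + 31 + 30 + 31 + 30 + 31 + 31 + 28 + 31 + 30 + 31 + 30 + 31 + 31 + 30 + 31 + 30 + 31 + 31 + 3 = 1496.

1496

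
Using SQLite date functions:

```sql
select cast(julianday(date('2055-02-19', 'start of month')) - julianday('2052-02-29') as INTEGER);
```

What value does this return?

`start of month` rewinds 2055-02-19 to 2055-02-01.
0 days remain in February 2052 after the 29th (29 − 29).
Full months from March 2052 through January 2055 contribute their day counts.
Then 1 day into February 2055.
Total: 0 + 31 + 30 + 31 + 30 + 31 + 31 + 30 + 31 + 30 + 31 + 31 + 28 + 31 + 30 + 31 + 30 + 31 + 31 + 30 + 31 + 30 + 31 + 31 + 28 + 31 + 30 + 31 + 30 + 31 + 31 + 30 + 31 + 30 + 31 + 31 + 1 = 1068.

1068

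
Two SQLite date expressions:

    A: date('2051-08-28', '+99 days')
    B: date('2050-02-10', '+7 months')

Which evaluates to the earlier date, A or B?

B

A = 2051-12-05.
B = 2050-09-10.
B is earlier.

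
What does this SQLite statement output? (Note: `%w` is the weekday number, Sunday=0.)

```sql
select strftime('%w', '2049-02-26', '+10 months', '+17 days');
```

3

First apply '+10 months', '+17 days': 2049-02-26 → 2050-01-12.
2050-01-12 is a Wednesday; with Sunday=0 that is 3.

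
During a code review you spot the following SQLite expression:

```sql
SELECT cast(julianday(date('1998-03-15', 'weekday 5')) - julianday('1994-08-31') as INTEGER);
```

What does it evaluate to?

1297

`weekday 5` advances to the next Friday; 1998-03-15 is a Sunday, so it moves forward to 1998-03-20.
0 days remain in August 1994 after the 31st (31 − 31).
Full months from September 1994 through February 1998 contribute their day counts.
Then 20 days into March 1998.
Total: 0 + 30 + 31 + 30 + 31 + 31 + 28 + 31 + 30 + 31 + 30 + 31 + 31 + 30 + 31 + 30 + 31 + 31 + 29 + 31 + 30 + 31 + 30 + 31 + 31 + 30 + 31 + 30 + 31 + 31 + 28 + 31 + 30 + 31 + 30 + 31 + 31 + 30 + 31 + 30 + 31 + 31 + 28 + 20 = 1297.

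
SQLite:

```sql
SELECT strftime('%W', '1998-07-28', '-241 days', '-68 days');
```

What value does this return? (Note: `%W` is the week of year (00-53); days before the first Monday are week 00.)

First apply '-241 days', '-68 days': 1998-07-28 → 1997-09-22.
1997-09-22 is a Monday. SQLite's %W counts Mondays since the year started; the result is 38.

38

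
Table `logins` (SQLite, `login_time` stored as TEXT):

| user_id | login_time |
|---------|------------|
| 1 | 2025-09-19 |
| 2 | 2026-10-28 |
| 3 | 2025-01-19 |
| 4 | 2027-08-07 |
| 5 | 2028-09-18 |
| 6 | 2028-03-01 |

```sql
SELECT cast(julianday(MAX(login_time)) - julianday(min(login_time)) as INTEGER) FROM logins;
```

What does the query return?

MIN = 2025-01-19, MAX = 2028-09-18.
12 days remain in January 2025 after the 19th (31 − 19).
Full months from February 2025 through August 2028 contribute their day counts.
Then 18 days into September 2028.
Total: 12 + 28 + 31 + 30 + 31 + 30 + 31 + 31 + 30 + 31 + 30 + 31 + 31 + 28 + 31 + 30 + 31 + 30 + 31 + 31 + 30 + 31 + 30 + 31 + 31 + 28 + 31 + 30 + 31 + 30 + 31 + 31 + 30 + 31 + 30 + 31 + 31 + 29 + 31 + 30 + 31 + 30 + 31 + 31 + 18 = 1338.

1338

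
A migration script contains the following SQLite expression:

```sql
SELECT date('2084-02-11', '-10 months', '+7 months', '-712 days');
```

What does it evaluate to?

2081-11-29

Adding -10 months to 2084-02-11 gives 2083-04-11.
Adding +7 months to 2083-04-11 gives 2083-11-11.
Applying '-712 days' to 2083-11-11: counting 712 days back gives 2081-11-29.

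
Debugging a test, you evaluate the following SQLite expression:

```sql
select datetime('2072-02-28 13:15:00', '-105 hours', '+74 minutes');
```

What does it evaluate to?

-105 hours from 2072-02-28 13:15:00 is 2072-02-24 04:15:00 (crosses midnight).
74 minutes = 1h 14m; +74 minutes from 2072-02-24 04:15:00 is 2072-02-24 05:29:00.

2072-02-24 05:29:00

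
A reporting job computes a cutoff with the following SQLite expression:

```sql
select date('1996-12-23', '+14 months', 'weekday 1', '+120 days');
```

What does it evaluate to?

1998-06-23

Adding +14 months to 1996-12-23 gives 1998-02-23.
`weekday 1` advances to the next Monday; 1998-02-23 is already a Monday, so it stays at 1998-02-23.
Applying '+120 days' to 1998-02-23: counting 120 days forward gives 1998-06-23.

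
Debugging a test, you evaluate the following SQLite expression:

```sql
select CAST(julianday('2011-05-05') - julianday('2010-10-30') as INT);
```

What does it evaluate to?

1 day remains in October 2010 after the 30th (31 − 30).
Full months from November 2010 through April 2011 contribute their day counts.
Then 5 days into May 2011.
Total: 1 + 30 + 31 + 31 + 28 + 31 + 30 + 5 = 187.

187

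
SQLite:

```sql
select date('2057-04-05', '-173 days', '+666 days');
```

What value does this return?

2058-08-11

Applying '-173 days' to 2057-04-05: counting 173 days back gives 2056-10-14.
Applying '+666 days' to 2056-10-14: counting 666 days forward gives 2058-08-11.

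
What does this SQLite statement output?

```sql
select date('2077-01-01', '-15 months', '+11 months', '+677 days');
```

2078-07-10

Adding -15 months to 2077-01-01 gives 2075-10-01.
Adding +11 months to 2075-10-01 gives 2076-09-01.
Applying '+677 days' to 2076-09-01: counting 677 days forward gives 2078-07-10.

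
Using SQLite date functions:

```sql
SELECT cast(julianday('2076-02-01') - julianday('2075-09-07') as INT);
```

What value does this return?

147

23 days remain in September 2075 after the 7th (30 − 7).
October 2075: 31 days.
November 2075: 30 days.
December 2075: 31 days.
January 2076: 31 days.
Then 1 day into February 2076.
Total: 23 + 31 + 30 + 31 + 31 + 1 = 147.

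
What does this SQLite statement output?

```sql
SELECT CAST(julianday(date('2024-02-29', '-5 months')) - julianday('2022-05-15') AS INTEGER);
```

502

Adding -5 months to 2024-02-29 gives 2023-09-29.
16 days remain in May 2022 after the 15th (31 − 15).
Full months from June 2022 through August 2023 contribute their day counts.
Then 29 days into September 2023.
Total: 16 + 30 + 31 + 31 + 30 + 31 + 30 + 31 + 31 + 28 + 31 + 30 + 31 + 30 + 31 + 31 + 29 = 502.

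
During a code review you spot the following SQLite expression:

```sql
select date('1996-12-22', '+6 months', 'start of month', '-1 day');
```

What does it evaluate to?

1997-05-31

Adding +6 months to 1996-12-22 gives 1997-06-22.
`start of month` rewinds 1997-06-22 to 1997-06-01.
Going back 1 day from 1997-06-01 reaches 1997-05-31 (last day of May, 31 days).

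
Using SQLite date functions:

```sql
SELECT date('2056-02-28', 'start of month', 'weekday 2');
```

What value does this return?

`start of month` rewinds 2056-02-28 to 2056-02-01.
`weekday 2` advances to the next Tuesday; 2056-02-01 is already a Tuesday, so it stays at 2056-02-01.

2056-02-01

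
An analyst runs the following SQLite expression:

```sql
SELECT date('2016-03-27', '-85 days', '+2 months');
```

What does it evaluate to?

Applying '-85 days' to 2016-03-27: counting 85 days back gives 2016-01-02.
Adding +2 months to 2016-01-02 gives 2016-03-02.

2016-03-02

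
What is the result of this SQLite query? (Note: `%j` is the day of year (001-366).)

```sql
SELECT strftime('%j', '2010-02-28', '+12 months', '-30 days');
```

First apply '+12 months', '-30 days': 2010-02-28 → 2011-01-29.
Day-of-year for 2011-01-29: days since 2011-01-01 inclusive = 29, zero-padded to 029.

029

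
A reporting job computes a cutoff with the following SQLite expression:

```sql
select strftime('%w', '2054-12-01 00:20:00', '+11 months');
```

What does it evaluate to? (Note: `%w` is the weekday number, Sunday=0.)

1

First apply '+11 months': 2054-12-01 00:20:00 → 2055-11-01 00:20:00.
2055-11-01 is a Monday; with Sunday=0 that is 1.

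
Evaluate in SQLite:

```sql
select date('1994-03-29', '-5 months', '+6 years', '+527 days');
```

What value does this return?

2001-04-08

Adding -5 months to 1994-03-29 gives 1993-10-29.
Adding +6 years to 1993-10-29 gives 1999-10-29.
Applying '+527 days' to 1999-10-29: counting 527 days forward gives 2001-04-08.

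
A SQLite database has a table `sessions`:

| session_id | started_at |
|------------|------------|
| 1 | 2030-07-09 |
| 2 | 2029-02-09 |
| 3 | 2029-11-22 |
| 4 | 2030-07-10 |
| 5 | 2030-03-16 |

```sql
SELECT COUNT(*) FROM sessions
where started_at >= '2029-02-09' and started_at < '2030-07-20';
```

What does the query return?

Rows in [2029-02-09, 2030-07-20): 2030-07-09, 2029-02-09, 2029-11-22, 2030-07-10, 2030-03-16 → 5 rows.

5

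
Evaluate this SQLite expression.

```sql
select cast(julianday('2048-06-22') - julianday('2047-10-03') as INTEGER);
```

28 days remain in October 2047 after the 3rd (31 − 3).
Full months from November 2047 through May 2048 contribute their day counts.
Then 22 days into June 2048.
Total: 28 + 30 + 31 + 31 + 29 + 31 + 30 + 31 + 22 = 263.

263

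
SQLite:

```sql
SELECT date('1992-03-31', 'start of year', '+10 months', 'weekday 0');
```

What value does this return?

1992-11-01

`start of year` rewinds 1992-03-31 to 1992-01-01.
Adding +10 months to 1992-01-01 gives 1992-11-01.
`weekday 0` advances to the next Sunday; 1992-11-01 is already a Sunday, so it stays at 1992-11-01.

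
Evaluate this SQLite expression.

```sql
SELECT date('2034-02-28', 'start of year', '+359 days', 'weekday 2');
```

`start of year` rewinds 2034-02-28 to 2034-01-01.
Applying '+359 days' to 2034-01-01: counting 359 days forward gives 2034-12-26.
`weekday 2` advances to the next Tuesday; 2034-12-26 is already a Tuesday, so it stays at 2034-12-26.

2034-12-26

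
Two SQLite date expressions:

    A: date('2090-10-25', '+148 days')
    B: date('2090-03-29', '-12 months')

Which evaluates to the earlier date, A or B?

B

A = 2091-03-22.
B = 2089-03-29.
B is earlier.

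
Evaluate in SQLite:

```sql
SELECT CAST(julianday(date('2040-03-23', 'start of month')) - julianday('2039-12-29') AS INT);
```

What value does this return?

63

`start of month` rewinds 2040-03-23 to 2040-03-01.
2 days remain in December 2039 after the 29th (31 − 29).
January 2040: 31 days.
February 2040: 29 days (leap year).
Then 1 day into March 2040.
Total: 2 + 31 + 29 + 1 = 63.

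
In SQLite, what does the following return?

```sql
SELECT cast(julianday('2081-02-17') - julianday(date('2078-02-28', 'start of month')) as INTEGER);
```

`start of month` rewinds 2078-02-28 to 2078-02-01.
27 days remain in February 2078 after the 1st (28 − 1).
Full months from March 2078 through January 2081 contribute their day counts.
Then 17 days into February 2081.
Total: 27 + 31 + 30 + 31 + 30 + 31 + 31 + 30 + 31 + 30 + 31 + 31 + 28 + 31 + 30 + 31 + 30 + 31 + 31 + 30 + 31 + 30 + 31 + 31 + 29 + 31 + 30 + 31 + 30 + 31 + 31 + 30 + 31 + 30 + 31 + 31 + 17 = 1112.

1112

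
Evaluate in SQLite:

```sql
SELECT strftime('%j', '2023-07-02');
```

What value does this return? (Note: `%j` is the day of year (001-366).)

Day-of-year for 2023-07-02: days since 2023-01-01 inclusive = 183, zero-padded to 183.

183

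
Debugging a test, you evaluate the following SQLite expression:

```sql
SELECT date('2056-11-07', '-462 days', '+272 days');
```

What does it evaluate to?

2056-05-01

Applying '-462 days' to 2056-11-07: counting 462 days back gives 2055-08-03.
Applying '+272 days' to 2055-08-03: counting 272 days forward gives 2056-05-01.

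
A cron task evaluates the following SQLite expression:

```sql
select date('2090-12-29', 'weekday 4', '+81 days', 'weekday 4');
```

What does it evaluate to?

2091-03-29

`weekday 4` advances to the next Thursday; 2090-12-29 is a Friday, so it moves forward to 2091-01-04.
Applying '+81 days' to 2091-01-04: counting 81 days forward gives 2091-03-26.
`weekday 4` advances to the next Thursday; 2091-03-26 is a Monday, so it moves forward to 2091-03-29.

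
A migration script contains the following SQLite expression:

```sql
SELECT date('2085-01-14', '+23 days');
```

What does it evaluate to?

January 2085 has 31 days; 17 remain after the 14th, so 18 days reach 2085-02-01.
Advancing 5 more days within February lands on 2085-02-06.

2085-02-06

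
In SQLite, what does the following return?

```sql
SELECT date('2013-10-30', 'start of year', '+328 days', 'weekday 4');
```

2013-11-28

`start of year` rewinds 2013-10-30 to 2013-01-01.
Applying '+328 days' to 2013-01-01: counting 328 days forward gives 2013-11-25.
`weekday 4` advances to the next Thursday; 2013-11-25 is a Monday, so it moves forward to 2013-11-28.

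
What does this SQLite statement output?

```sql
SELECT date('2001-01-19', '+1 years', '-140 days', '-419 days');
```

Adding +1 year to 2001-01-19 gives 2002-01-19.
Applying '-140 days' to 2002-01-19: counting 140 days back gives 2001-09-01.
Applying '-419 days' to 2001-09-01: counting 419 days back gives 2000-07-09.

2000-07-09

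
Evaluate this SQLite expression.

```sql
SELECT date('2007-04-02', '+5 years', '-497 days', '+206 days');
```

2011-06-16

Adding +5 years to 2007-04-02 gives 2012-04-02.
Applying '-497 days' to 2012-04-02: counting 497 days back gives 2010-11-22.
Applying '+206 days' to 2010-11-22: counting 206 days forward gives 2011-06-16.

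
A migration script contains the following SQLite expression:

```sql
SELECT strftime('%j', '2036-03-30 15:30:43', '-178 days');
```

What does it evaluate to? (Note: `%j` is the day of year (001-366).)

277

First apply '-178 days': 2036-03-30 15:30:43 → 2035-10-04 15:30:43.
Day-of-year for 2035-10-04: days since 2035-01-01 inclusive = 277, zero-padded to 277.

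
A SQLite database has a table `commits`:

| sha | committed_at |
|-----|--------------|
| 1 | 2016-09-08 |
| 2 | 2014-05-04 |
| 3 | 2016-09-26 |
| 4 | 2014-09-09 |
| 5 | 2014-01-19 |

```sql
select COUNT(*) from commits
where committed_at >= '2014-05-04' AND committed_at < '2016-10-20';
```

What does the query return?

Rows in [2014-05-04, 2016-10-20): 2016-09-08, 2014-05-04, 2016-09-26, 2014-09-09 → 4 rows.

4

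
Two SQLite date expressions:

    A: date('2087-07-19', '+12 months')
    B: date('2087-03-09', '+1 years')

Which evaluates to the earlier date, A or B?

B

A = 2088-07-19.
B = 2088-03-09.
B is earlier.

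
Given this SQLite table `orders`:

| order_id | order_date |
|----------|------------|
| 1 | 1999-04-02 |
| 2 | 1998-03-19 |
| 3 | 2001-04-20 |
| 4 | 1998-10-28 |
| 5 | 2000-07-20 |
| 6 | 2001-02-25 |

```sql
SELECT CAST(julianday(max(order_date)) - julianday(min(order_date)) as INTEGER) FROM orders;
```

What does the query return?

1128

MIN = 1998-03-19, MAX = 2001-04-20.
12 days remain in March 1998 after the 19th (31 − 19).
Full months from April 1998 through March 2001 contribute their day counts.
Then 20 days into April 2001.
Total: 12 + 30 + 31 + 30 + 31 + 31 + 30 + 31 + 30 + 31 + 31 + 28 + 31 + 30 + 31 + 30 + 31 + 31 + 30 + 31 + 30 + 31 + 31 + 29 + 31 + 30 + 31 + 30 + 31 + 31 + 30 + 31 + 30 + 31 + 31 + 28 + 31 + 20 = 1128.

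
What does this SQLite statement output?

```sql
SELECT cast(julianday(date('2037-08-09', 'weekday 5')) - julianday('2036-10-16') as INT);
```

`weekday 5` advances to the next Friday; 2037-08-09 is a Sunday, so it moves forward to 2037-08-14.
15 days remain in October 2036 after the 16th (31 − 16).
Full months from November 2036 through July 2037 contribute their day counts.
Then 14 days into August 2037.
Total: 15 + 30 + 31 + 31 + 28 + 31 + 30 + 31 + 30 + 31 + 14 = 302.

302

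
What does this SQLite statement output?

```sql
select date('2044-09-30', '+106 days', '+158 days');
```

Applying '+106 days' to 2044-09-30: counting 106 days forward gives 2045-01-14.
Applying '+158 days' to 2045-01-14: counting 158 days forward gives 2045-06-21.

2045-06-21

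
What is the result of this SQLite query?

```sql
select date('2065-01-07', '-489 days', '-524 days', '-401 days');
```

2061-02-23

Applying '-489 days' to 2065-01-07: counting 489 days back gives 2063-09-06.
Applying '-524 days' to 2063-09-06: counting 524 days back gives 2062-03-31.
Applying '-401 days' to 2062-03-31: counting 401 days back gives 2061-02-23.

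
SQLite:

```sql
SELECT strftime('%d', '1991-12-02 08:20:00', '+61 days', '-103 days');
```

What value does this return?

21

First apply '+61 days', '-103 days': 1991-12-02 08:20:00 → 1991-10-21 08:20:00.
`%d` extracts the 2-digit day of month: 21.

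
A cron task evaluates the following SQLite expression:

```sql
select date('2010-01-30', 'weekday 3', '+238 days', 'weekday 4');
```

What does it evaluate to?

2010-09-30

`weekday 3` advances to the next Wednesday; 2010-01-30 is a Saturday, so it moves forward to 2010-02-03.
Applying '+238 days' to 2010-02-03: counting 238 days forward gives 2010-09-29.
`weekday 4` advances to the next Thursday; 2010-09-29 is a Wednesday, so it moves forward to 2010-09-30.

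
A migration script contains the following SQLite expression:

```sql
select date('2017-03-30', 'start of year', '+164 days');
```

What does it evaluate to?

`start of year` rewinds 2017-03-30 to 2017-01-01.
Applying '+164 days' to 2017-01-01: counting 164 days forward gives 2017-06-14.

2017-06-14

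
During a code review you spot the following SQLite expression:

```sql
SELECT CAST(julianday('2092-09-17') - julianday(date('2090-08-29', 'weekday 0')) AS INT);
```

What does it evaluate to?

`weekday 0` advances to the next Sunday; 2090-08-29 is a Tuesday, so it moves forward to 2090-09-03.
27 days remain in September 2090 after the 3rd (30 − 3).
Full months from October 2090 through August 2092 contribute their day counts.
Then 17 days into September 2092.
Total: 27 + 31 + 30 + 31 + 31 + 28 + 31 + 30 + 31 + 30 + 31 + 31 + 30 + 31 + 30 + 31 + 31 + 29 + 31 + 30 + 31 + 30 + 31 + 31 + 17 = 745.

745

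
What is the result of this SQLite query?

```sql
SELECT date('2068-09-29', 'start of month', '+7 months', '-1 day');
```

`start of month` rewinds 2068-09-29 to 2068-09-01.
Adding +7 months to 2068-09-01 gives 2069-04-01.
Going back 1 day from 2069-04-01 reaches 2069-03-31 (last day of March, 31 days).

2069-03-31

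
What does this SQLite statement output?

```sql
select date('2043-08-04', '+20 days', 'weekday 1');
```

Advancing 20 more days within August lands on 2043-08-24.
`weekday 1` advances to the next Monday; 2043-08-24 is already a Monday, so it stays at 2043-08-24.

2043-08-24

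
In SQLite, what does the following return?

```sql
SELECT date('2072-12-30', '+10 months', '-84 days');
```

2073-08-07

Adding +10 months to 2072-12-30 gives 2073-10-30.
Applying '-84 days' to 2073-10-30: counting 84 days back gives 2073-08-07.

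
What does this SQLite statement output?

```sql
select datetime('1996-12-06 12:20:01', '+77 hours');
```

1996-12-09 17:20:01

+77 hours from 1996-12-06 12:20:01 is 1996-12-09 17:20:01 (crosses midnight).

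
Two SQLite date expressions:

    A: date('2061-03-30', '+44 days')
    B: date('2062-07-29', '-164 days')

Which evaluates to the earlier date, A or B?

A

A = 2061-05-13.
B = 2062-02-15.
A is earlier.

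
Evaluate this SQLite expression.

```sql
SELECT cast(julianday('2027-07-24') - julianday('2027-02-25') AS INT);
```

3 days remain in February 2027 after the 25th (28 − 25).
March 2027: 31 days.
April 2027: 30 days.
May 2027: 31 days.
June 2027: 30 days.
Then 24 days into July 2027.
Total: 3 + 31 + 30 + 31 + 30 + 24 = 149.

149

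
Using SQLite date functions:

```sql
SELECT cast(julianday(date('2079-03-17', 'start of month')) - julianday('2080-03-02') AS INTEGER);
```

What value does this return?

`start of month` rewinds 2079-03-17 to 2079-03-01.
30 days remain in March 2079 after the 1st (31 − 1).
Full months from April 2079 through February 2080 contribute their day counts.
Then 2 days into March 2080.
Total: 30 + 30 + 31 + 30 + 31 + 31 + 30 + 31 + 30 + 31 + 31 + 29 + 2 = 367.
The subtraction is earlier − later, so the result is −367 → -367.

-367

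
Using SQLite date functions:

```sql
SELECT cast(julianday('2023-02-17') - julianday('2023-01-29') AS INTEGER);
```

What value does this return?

19

2 days remain in January 2023 after the 29th (31 − 29).
Then 17 days into February 2023.
Total: 2 + 17 = 19.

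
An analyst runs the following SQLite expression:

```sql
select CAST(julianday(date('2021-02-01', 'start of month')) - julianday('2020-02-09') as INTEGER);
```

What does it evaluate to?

`start of month` rewinds 2021-02-01 to 2021-02-01.
20 days remain in February 2020 after the 9th (29 − 9).
Full months from March 2020 through January 2021 contribute their day counts.
Then 1 day into February 2021.
Total: 20 + 31 + 30 + 31 + 30 + 31 + 31 + 30 + 31 + 30 + 31 + 31 + 1 = 358.

358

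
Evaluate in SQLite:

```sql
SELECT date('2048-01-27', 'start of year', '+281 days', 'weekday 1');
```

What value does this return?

`start of year` rewinds 2048-01-27 to 2048-01-01.
Applying '+281 days' to 2048-01-01: counting 281 days forward gives 2048-10-08.
`weekday 1` advances to the next Monday; 2048-10-08 is a Thursday, so it moves forward to 2048-10-12.

2048-10-12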